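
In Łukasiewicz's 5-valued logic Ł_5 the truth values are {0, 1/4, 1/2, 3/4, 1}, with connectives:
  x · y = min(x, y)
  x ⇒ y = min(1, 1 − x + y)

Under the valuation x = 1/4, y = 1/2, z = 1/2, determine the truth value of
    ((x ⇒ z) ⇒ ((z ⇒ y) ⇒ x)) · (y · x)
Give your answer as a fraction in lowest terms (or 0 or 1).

x ⇒ z = 1/4 ⇒ 1/2 = 1
z ⇒ y = 1/2 ⇒ 1/2 = 1
(z ⇒ y) ⇒ x = 1 ⇒ 1/4 = 1/4
(x ⇒ z) ⇒ ((z ⇒ y) ⇒ x) = 1 ⇒ 1/4 = 1/4
y · x = 1/2 · 1/4 = 1/4
((x ⇒ z) ⇒ ((z ⇒ y) ⇒ x)) · (y · x) = 1/4 · 1/4 = 1/4

1/4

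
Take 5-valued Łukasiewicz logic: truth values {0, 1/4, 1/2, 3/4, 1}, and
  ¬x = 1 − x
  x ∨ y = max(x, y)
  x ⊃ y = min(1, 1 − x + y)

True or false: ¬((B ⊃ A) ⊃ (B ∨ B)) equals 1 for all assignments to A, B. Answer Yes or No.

Counterexample: take A = 0, B = 1/4.
B ⊃ A = 1/4 ⊃ 0 = 3/4
B ∨ B = 1/4 ∨ 1/4 = 1/4
(B ⊃ A) ⊃ (B ∨ B) = 3/4 ⊃ 1/4 = 1/2
¬((B ⊃ A) ⊃ (B ∨ B)) = ¬1/2 = 1/2
This gives 1/2 ≠ 1.

No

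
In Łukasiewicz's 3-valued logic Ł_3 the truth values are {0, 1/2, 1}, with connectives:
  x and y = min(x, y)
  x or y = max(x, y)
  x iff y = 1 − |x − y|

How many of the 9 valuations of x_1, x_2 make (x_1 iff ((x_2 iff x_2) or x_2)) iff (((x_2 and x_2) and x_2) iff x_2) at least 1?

3

x_1 = 0, x_2 = 0 ↦ 0  <
x_1 = 0, x_2 = 1/2 ↦ 0  <
x_1 = 0, x_2 = 1 ↦ 0  <
x_1 = 1/2, x_2 = 0 ↦ 1/2  <
x_1 = 1/2, x_2 = 1/2 ↦ 1/2  <
x_1 = 1/2, x_2 = 1 ↦ 1/2  <
x_1 = 1, x_2 = 0 ↦ 1  ≥
x_1 = 1, x_2 = 1/2 ↦ 1  ≥
x_1 = 1, x_2 = 1 ↦ 1  ≥
So 3 of the 9 assignments meet the threshold.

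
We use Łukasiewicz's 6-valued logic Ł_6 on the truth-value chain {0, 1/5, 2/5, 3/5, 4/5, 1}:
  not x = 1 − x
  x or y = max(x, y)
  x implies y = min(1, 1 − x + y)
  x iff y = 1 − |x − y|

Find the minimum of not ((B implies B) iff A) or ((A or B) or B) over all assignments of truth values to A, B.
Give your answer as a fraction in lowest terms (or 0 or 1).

3/5

Take A = 2/5, B = 0:
B implies B = 0 implies 0 = 1
(B implies B) iff A = 1 iff 2/5 = 2/5
not ((B implies B) iff A) = not 2/5 = 3/5
A or B = 2/5 or 0 = 2/5
(A or B) or B = 2/5 or 0 = 2/5
not ((B implies B) iff A) or ((A or B) or B) = 3/5 or 2/5 = 3/5
No assignment yields a value below 3/5, so this is the minimum.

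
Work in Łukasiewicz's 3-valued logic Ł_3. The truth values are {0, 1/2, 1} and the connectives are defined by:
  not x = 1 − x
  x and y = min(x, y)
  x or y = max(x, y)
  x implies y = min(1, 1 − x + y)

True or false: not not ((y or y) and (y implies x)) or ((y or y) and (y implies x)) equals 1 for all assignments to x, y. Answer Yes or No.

No

Counterexample: take x = 0, y = 0.
y or y = 0 or 0 = 0
y implies x = 0 implies 0 = 1
(y or y) and (y implies x) = 0 and 1 = 0
not ((y or y) and (y implies x)) = not 0 = 1
not not ((y or y) and (y implies x)) = not 1 = 0
not not ((y or y) and (y implies x)) or ((y or y) and (y implies x)) = 0 or 0 = 0
This gives 0 ≠ 1.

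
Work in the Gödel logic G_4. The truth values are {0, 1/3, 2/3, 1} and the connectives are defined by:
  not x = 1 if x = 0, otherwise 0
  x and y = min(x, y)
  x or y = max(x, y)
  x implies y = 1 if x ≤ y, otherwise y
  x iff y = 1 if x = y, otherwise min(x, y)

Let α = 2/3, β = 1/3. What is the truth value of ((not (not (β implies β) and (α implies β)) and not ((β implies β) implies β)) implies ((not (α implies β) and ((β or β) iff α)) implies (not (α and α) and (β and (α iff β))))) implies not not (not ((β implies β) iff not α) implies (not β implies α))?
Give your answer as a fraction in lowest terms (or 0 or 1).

β implies β = 1/3 implies 1/3 = 1
not (β implies β) = not 1 = 0
α implies β = 2/3 implies 1/3 = 1/3
not (β implies β) and (α implies β) = 0 and 1/3 = 0
not (not (β implies β) and (α implies β)) = not 0 = 1
β implies β = 1/3 implies 1/3 = 1
(β implies β) implies β = 1 implies 1/3 = 1/3
not ((β implies β) implies β) = not 1/3 = 0
not (not (β implies β) and (α implies β)) and not ((β implies β) implies β) = 1 and 0 = 0
α implies β = 2/3 implies 1/3 = 1/3
not (α implies β) = not 1/3 = 0
β or β = 1/3 or 1/3 = 1/3
(β or β) iff α = 1/3 iff 2/3 = 1/3
not (α implies β) and ((β or β) iff α) = 0 and 1/3 = 0
α and α = 2/3 and 2/3 = 2/3
not (α and α) = not 2/3 = 0
α iff β = 2/3 iff 1/3 = 1/3
β and (α iff β) = 1/3 and 1/3 = 1/3
not (α and α) and (β and (α iff β)) = 0 and 1/3 = 0
(not (α implies β) and ((β or β) iff α)) implies (not (α and α) and (β and (α iff β))) = 0 implies 0 = 1
(not (not (β implies β) and (α implies β)) and not ((β implies β) implies β)) implies ((not (α implies β) and ((β or β) iff α)) implies (not (α and α) and (β and (α iff β)))) = 0 implies 1 = 1
β implies β = 1/3 implies 1/3 = 1
not α = not 2/3 = 0
(β implies β) iff not α = 1 iff 0 = 0
not ((β implies β) iff not α) = not 0 = 1
not β = not 1/3 = 0
not β implies α = 0 implies 2/3 = 1
not ((β implies β) iff not α) implies (not β implies α) = 1 implies 1 = 1
not (not ((β implies β) iff not α) implies (not β implies α)) = not 1 = 0
not not (not ((β implies β) iff not α) implies (not β implies α)) = not 0 = 1
((not (not (β implies β) and (α implies β)) and not ((β implies β) implies β)) implies ((not (α implies β) and ((β or β) iff α)) implies (not (α and α) and (β and (α iff β))))) implies not not (not ((β implies β) iff not α) implies (not β implies α)) = 1 implies 1 = 1

1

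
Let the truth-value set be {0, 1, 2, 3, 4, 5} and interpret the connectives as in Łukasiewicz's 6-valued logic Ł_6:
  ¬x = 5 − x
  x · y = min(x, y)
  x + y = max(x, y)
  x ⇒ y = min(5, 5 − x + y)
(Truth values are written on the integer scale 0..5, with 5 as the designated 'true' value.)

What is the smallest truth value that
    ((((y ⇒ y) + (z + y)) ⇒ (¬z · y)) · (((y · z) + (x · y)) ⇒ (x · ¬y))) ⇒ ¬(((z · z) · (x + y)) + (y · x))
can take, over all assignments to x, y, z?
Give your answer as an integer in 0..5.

Take x = 2, y = 4, z = 0:
y ⇒ y = 4 ⇒ 4 = 5
z + y = 0 + 4 = 4
(y ⇒ y) + (z + y) = 5 + 4 = 5
¬z = ¬0 = 5
¬z · y = 5 · 4 = 4
((y ⇒ y) + (z + y)) ⇒ (¬z · y) = 5 ⇒ 4 = 4
y · z = 4 · 0 = 0
x · y = 2 · 4 = 2
(y · z) + (x · y) = 0 + 2 = 2
¬y = ¬4 = 1
x · ¬y = 2 · 1 = 1
((y · z) + (x · y)) ⇒ (x · ¬y) = 2 ⇒ 1 = 4
(((y ⇒ y) + (z + y)) ⇒ (¬z · y)) · (((y · z) + (x · y)) ⇒ (x · ¬y)) = 4 · 4 = 4
z · z = 0 · 0 = 0
x + y = 2 + 4 = 4
(z · z) · (x + y) = 0 · 4 = 0
y · x = 4 · 2 = 2
((z · z) · (x + y)) + (y · x) = 0 + 2 = 2
¬(((z · z) · (x + y)) + (y · x)) = ¬2 = 3
((((y ⇒ y) + (z + y)) ⇒ (¬z · y)) · (((y · z) + (x · y)) ⇒ (x · ¬y))) ⇒ ¬(((z · z) · (x + y)) + (y · x)) = 4 ⇒ 3 = 4
No assignment yields a value below 4, so this is the minimum.

4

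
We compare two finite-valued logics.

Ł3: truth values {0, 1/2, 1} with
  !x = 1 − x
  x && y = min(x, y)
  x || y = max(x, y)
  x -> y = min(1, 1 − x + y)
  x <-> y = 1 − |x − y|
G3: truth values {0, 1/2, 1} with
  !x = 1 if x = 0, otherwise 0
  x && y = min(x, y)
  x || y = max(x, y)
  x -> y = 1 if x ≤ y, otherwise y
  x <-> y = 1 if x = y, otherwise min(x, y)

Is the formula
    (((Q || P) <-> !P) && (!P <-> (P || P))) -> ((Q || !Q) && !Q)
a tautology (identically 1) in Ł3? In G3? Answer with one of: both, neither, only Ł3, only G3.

only G3

In Ł3: at P = 1/2, Q = 1/2 the value is 1/2 — not a tautology.
In G3: every assignment gives 1 — tautology.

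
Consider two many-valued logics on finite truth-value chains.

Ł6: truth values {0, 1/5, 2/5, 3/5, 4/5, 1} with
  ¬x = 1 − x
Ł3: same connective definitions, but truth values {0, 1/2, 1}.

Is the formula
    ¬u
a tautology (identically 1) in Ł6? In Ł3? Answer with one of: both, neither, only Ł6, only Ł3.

In Ł6: at u = 1/5 the value is 4/5 — not a tautology.
In Ł3: at u = 1/2 the value is 1/2 — not a tautology.

neither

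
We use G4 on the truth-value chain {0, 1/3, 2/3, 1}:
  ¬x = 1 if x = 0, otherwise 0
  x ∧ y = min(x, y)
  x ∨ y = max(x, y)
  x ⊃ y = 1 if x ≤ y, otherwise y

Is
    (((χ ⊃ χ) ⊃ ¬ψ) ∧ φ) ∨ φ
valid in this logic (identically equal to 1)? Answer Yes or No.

Counterexample: take φ = 0, ψ = 0, χ = 0.
χ ⊃ χ = 0 ⊃ 0 = 1
¬ψ = ¬0 = 1
(χ ⊃ χ) ⊃ ¬ψ = 1 ⊃ 1 = 1
((χ ⊃ χ) ⊃ ¬ψ) ∧ φ = 1 ∧ 0 = 0
(((χ ⊃ χ) ⊃ ¬ψ) ∧ φ) ∨ φ = 0 ∨ 0 = 0
This gives 0 ≠ 1.

No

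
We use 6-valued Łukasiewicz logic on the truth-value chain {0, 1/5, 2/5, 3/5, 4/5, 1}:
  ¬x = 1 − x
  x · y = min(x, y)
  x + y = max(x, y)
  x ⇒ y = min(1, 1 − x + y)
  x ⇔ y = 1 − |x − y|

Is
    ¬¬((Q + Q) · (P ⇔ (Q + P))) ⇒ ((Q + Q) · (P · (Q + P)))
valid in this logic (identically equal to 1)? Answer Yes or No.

No

Counterexample: take P = 0, Q = 1/5.
Q + Q = 1/5 + 1/5 = 1/5
Q + P = 1/5 + 0 = 1/5
P ⇔ (Q + P) = 0 ⇔ 1/5 = 4/5
(Q + Q) · (P ⇔ (Q + P)) = 1/5 · 4/5 = 1/5
¬((Q + Q) · (P ⇔ (Q + P))) = ¬1/5 = 4/5
¬¬((Q + Q) · (P ⇔ (Q + P))) = ¬4/5 = 1/5
Q + Q = 1/5 + 1/5 = 1/5
Q + P = 1/5 + 0 = 1/5
P · (Q + P) = 0 · 1/5 = 0
(Q + Q) · (P · (Q + P)) = 1/5 · 0 = 0
¬¬((Q + Q) · (P ⇔ (Q + P))) ⇒ ((Q + Q) · (P · (Q + P))) = 1/5 ⇒ 0 = 4/5
This gives 4/5 ≠ 1.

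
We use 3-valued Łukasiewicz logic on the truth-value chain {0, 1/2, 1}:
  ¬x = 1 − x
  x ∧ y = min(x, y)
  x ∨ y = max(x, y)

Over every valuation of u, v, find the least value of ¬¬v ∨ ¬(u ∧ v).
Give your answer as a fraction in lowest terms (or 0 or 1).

Take u = 1/2, v = 1/2:
¬v = ¬1/2 = 1/2
¬¬v = ¬1/2 = 1/2
u ∧ v = 1/2 ∧ 1/2 = 1/2
¬(u ∧ v) = ¬1/2 = 1/2
¬¬v ∨ ¬(u ∧ v) = 1/2 ∨ 1/2 = 1/2
No assignment yields a value below 1/2, so this is the minimum.

1/2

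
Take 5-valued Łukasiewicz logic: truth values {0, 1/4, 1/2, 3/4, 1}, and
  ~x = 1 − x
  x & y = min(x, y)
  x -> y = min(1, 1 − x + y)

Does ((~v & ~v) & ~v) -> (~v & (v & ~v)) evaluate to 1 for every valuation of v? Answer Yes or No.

No

Counterexample: take v = 0.
~v = ~0 = 1
~v = ~0 = 1
~v & ~v = 1 & 1 = 1
~v = ~0 = 1
(~v & ~v) & ~v = 1 & 1 = 1
~v = ~0 = 1
~v = ~0 = 1
v & ~v = 0 & 1 = 0
~v & (v & ~v) = 1 & 0 = 0
((~v & ~v) & ~v) -> (~v & (v & ~v)) = 1 -> 0 = 0
This gives 0 ≠ 1.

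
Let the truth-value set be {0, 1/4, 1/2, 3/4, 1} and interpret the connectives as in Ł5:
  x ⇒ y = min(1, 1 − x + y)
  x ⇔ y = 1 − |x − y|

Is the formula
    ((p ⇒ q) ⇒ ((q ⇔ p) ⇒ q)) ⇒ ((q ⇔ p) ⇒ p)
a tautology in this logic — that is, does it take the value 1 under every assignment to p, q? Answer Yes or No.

Counterexample: take p = 0, q = 1/4.
p ⇒ q = 0 ⇒ 1/4 = 1
q ⇔ p = 1/4 ⇔ 0 = 3/4
(q ⇔ p) ⇒ q = 3/4 ⇒ 1/4 = 1/2
(p ⇒ q) ⇒ ((q ⇔ p) ⇒ q) = 1 ⇒ 1/2 = 1/2
(q ⇔ p) ⇒ p = 3/4 ⇒ 0 = 1/4
((p ⇒ q) ⇒ ((q ⇔ p) ⇒ q)) ⇒ ((q ⇔ p) ⇒ p) = 1/2 ⇒ 1/4 = 3/4
This gives 3/4 ≠ 1.

No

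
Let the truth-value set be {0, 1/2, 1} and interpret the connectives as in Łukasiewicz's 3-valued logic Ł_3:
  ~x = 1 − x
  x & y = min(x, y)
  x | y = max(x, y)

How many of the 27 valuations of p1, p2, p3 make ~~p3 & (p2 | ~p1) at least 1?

5

value 1: 5 assignments (counts)
value 1/2: 11 assignments
value 0: 11 assignments
So 5 of the 27 assignments meet the threshold.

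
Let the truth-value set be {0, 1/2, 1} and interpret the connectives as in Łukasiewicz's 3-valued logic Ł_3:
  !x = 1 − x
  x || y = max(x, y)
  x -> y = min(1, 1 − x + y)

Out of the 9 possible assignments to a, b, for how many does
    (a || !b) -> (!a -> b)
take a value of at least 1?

a = 0, b = 0 ↦ 0  <
a = 0, b = 1/2 ↦ 1  ≥
a = 0, b = 1 ↦ 1  ≥
a = 1/2, b = 0 ↦ 1/2  <
a = 1/2, b = 1/2 ↦ 1  ≥
a = 1/2, b = 1 ↦ 1  ≥
a = 1, b = 0 ↦ 1  ≥
a = 1, b = 1/2 ↦ 1  ≥
a = 1, b = 1 ↦ 1  ≥
So 7 of the 9 assignments meet the threshold.

7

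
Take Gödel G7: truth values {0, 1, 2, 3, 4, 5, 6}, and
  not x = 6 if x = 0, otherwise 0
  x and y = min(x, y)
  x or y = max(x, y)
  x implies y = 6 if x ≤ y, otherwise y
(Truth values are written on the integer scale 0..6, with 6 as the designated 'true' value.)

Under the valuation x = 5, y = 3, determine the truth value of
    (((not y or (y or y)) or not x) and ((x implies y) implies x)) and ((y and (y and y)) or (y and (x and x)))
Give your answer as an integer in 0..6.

3

not y = not 3 = 0
y or y = 3 or 3 = 3
not y or (y or y) = 0 or 3 = 3
not x = not 5 = 0
(not y or (y or y)) or not x = 3 or 0 = 3
x implies y = 5 implies 3 = 3
(x implies y) implies x = 3 implies 5 = 6
((not y or (y or y)) or not x) and ((x implies y) implies x) = 3 and 6 = 3
y and y = 3 and 3 = 3
y and (y and y) = 3 and 3 = 3
x and x = 5 and 5 = 5
y and (x and x) = 3 and 5 = 3
(y and (y and y)) or (y and (x and x)) = 3 or 3 = 3
(((not y or (y or y)) or not x) and ((x implies y) implies x)) and ((y and (y and y)) or (y and (x and x))) = 3 and 3 = 3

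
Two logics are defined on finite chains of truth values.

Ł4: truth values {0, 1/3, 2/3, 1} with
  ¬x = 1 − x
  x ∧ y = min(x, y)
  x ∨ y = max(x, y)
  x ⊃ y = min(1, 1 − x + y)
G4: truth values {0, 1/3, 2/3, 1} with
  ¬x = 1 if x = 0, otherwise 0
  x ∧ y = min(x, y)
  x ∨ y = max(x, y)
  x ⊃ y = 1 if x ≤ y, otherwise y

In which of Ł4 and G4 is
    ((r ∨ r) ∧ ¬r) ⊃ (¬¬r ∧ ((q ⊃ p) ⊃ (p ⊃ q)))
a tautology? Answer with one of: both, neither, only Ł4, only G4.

In Ł4: at p = 1, q = 0, r = 1/3 the value is 2/3 — not a tautology.
In G4: every assignment gives 1 — tautology.

only G4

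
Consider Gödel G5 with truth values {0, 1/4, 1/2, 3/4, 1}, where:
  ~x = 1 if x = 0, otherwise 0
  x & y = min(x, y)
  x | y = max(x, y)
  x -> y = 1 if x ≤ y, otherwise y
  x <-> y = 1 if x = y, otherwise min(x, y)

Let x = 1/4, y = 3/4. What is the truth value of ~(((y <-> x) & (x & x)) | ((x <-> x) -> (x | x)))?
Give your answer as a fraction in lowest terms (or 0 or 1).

y <-> x = 3/4 <-> 1/4 = 1/4
x & x = 1/4 & 1/4 = 1/4
(y <-> x) & (x & x) = 1/4 & 1/4 = 1/4
x <-> x = 1/4 <-> 1/4 = 1
x | x = 1/4 | 1/4 = 1/4
(x <-> x) -> (x | x) = 1 -> 1/4 = 1/4
((y <-> x) & (x & x)) | ((x <-> x) -> (x | x)) = 1/4 | 1/4 = 1/4
~(((y <-> x) & (x & x)) | ((x <-> x) -> (x | x))) = ~1/4 = 0

0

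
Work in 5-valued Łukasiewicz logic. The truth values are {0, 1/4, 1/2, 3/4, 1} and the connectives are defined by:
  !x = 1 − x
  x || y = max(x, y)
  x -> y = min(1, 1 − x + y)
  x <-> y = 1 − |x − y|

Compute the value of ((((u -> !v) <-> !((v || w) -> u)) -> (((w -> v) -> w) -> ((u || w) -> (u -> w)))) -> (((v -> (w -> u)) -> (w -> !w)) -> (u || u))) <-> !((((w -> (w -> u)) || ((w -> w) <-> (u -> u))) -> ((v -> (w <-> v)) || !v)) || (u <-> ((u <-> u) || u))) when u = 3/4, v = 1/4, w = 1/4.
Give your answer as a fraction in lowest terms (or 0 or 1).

!v = !1/4 = 3/4
u -> !v = 3/4 -> 3/4 = 1
v || w = 1/4 || 1/4 = 1/4
(v || w) -> u = 1/4 -> 3/4 = 1
!((v || w) -> u) = !1 = 0
(u -> !v) <-> !((v || w) -> u) = 1 <-> 0 = 0
w -> v = 1/4 -> 1/4 = 1
(w -> v) -> w = 1 -> 1/4 = 1/4
u || w = 3/4 || 1/4 = 3/4
u -> w = 3/4 -> 1/4 = 1/2
(u || w) -> (u -> w) = 3/4 -> 1/2 = 3/4
((w -> v) -> w) -> ((u || w) -> (u -> w)) = 1/4 -> 3/4 = 1
((u -> !v) <-> !((v || w) -> u)) -> (((w -> v) -> w) -> ((u || w) -> (u -> w))) = 0 -> 1 = 1
w -> u = 1/4 -> 3/4 = 1
v -> (w -> u) = 1/4 -> 1 = 1
!w = !1/4 = 3/4
w -> !w = 1/4 -> 3/4 = 1
(v -> (w -> u)) -> (w -> !w) = 1 -> 1 = 1
u || u = 3/4 || 3/4 = 3/4
((v -> (w -> u)) -> (w -> !w)) -> (u || u) = 1 -> 3/4 = 3/4
(((u -> !v) <-> !((v || w) -> u)) -> (((w -> v) -> w) -> ((u || w) -> (u -> w)))) -> (((v -> (w -> u)) -> (w -> !w)) -> (u || u)) = 1 -> 3/4 = 3/4
w -> u = 1/4 -> 3/4 = 1
w -> (w -> u) = 1/4 -> 1 = 1
w -> w = 1/4 -> 1/4 = 1
u -> u = 3/4 -> 3/4 = 1
(w -> w) <-> (u -> u) = 1 <-> 1 = 1
(w -> (w -> u)) || ((w -> w) <-> (u -> u)) = 1 || 1 = 1
w <-> v = 1/4 <-> 1/4 = 1
v -> (w <-> v) = 1/4 -> 1 = 1
!v = !1/4 = 3/4
(v -> (w <-> v)) || !v = 1 || 3/4 = 1
((w -> (w -> u)) || ((w -> w) <-> (u -> u))) -> ((v -> (w <-> v)) || !v) = 1 -> 1 = 1
u <-> u = 3/4 <-> 3/4 = 1
(u <-> u) || u = 1 || 3/4 = 1
u <-> ((u <-> u) || u) = 3/4 <-> 1 = 3/4
(((w -> (w -> u)) || ((w -> w) <-> (u -> u))) -> ((v -> (w <-> v)) || !v)) || (u <-> ((u <-> u) || u)) = 1 || 3/4 = 1
!((((w -> (w -> u)) || ((w -> w) <-> (u -> u))) -> ((v -> (w <-> v)) || !v)) || (u <-> ((u <-> u) || u))) = !1 = 0
((((u -> !v) <-> !((v || w) -> u)) -> (((w -> v) -> w) -> ((u || w) -> (u -> w)))) -> (((v -> (w -> u)) -> (w -> !w)) -> (u || u))) <-> !((((w -> (w -> u)) || ((w -> w) <-> (u -> u))) -> ((v -> (w <-> v)) || !v)) || (u <-> ((u <-> u) || u))) = 3/4 <-> 0 = 1/4

1/4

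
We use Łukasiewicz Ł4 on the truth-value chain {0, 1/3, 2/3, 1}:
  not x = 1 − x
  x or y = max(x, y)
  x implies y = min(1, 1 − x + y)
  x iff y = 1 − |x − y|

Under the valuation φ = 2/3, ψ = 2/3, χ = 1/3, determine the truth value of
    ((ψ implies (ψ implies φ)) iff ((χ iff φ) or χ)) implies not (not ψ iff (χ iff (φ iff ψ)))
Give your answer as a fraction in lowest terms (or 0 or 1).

ψ implies φ = 2/3 implies 2/3 = 1
ψ implies (ψ implies φ) = 2/3 implies 1 = 1
χ iff φ = 1/3 iff 2/3 = 2/3
(χ iff φ) or χ = 2/3 or 1/3 = 2/3
(ψ implies (ψ implies φ)) iff ((χ iff φ) or χ) = 1 iff 2/3 = 2/3
not ψ = not 2/3 = 1/3
φ iff ψ = 2/3 iff 2/3 = 1
χ iff (φ iff ψ) = 1/3 iff 1 = 1/3
not ψ iff (χ iff (φ iff ψ)) = 1/3 iff 1/3 = 1
not (not ψ iff (χ iff (φ iff ψ))) = not 1 = 0
((ψ implies (ψ implies φ)) iff ((χ iff φ) or χ)) implies not (not ψ iff (χ iff (φ iff ψ))) = 2/3 implies 0 = 1/3

1/3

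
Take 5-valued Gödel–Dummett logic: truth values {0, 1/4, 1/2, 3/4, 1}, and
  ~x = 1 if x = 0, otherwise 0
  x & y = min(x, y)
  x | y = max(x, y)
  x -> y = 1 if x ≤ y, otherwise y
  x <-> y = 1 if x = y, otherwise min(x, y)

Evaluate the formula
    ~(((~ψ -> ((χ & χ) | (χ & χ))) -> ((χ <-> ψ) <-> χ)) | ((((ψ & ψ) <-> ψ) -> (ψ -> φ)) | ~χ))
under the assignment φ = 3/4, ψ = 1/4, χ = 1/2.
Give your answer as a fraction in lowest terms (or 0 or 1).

~ψ = ~1/4 = 0
χ & χ = 1/2 & 1/2 = 1/2
χ & χ = 1/2 & 1/2 = 1/2
(χ & χ) | (χ & χ) = 1/2 | 1/2 = 1/2
~ψ -> ((χ & χ) | (χ & χ)) = 0 -> 1/2 = 1
χ <-> ψ = 1/2 <-> 1/4 = 1/4
(χ <-> ψ) <-> χ = 1/4 <-> 1/2 = 1/4
(~ψ -> ((χ & χ) | (χ & χ))) -> ((χ <-> ψ) <-> χ) = 1 -> 1/4 = 1/4
ψ & ψ = 1/4 & 1/4 = 1/4
(ψ & ψ) <-> ψ = 1/4 <-> 1/4 = 1
ψ -> φ = 1/4 -> 3/4 = 1
((ψ & ψ) <-> ψ) -> (ψ -> φ) = 1 -> 1 = 1
~χ = ~1/2 = 0
(((ψ & ψ) <-> ψ) -> (ψ -> φ)) | ~χ = 1 | 0 = 1
((~ψ -> ((χ & χ) | (χ & χ))) -> ((χ <-> ψ) <-> χ)) | ((((ψ & ψ) <-> ψ) -> (ψ -> φ)) | ~χ) = 1/4 | 1 = 1
~(((~ψ -> ((χ & χ) | (χ & χ))) -> ((χ <-> ψ) <-> χ)) | ((((ψ & ψ) <-> ψ) -> (ψ -> φ)) | ~χ)) = ~1 = 0

0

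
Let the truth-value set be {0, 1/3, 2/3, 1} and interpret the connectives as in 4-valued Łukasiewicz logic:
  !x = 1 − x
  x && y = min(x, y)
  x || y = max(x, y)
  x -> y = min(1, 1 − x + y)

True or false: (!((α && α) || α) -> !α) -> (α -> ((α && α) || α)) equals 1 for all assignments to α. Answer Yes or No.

α = 0 ↦ 1
α = 1/3 ↦ 1
α = 2/3 ↦ 1
α = 1 ↦ 1
Every assignment gives a value ≥ 1.

Yes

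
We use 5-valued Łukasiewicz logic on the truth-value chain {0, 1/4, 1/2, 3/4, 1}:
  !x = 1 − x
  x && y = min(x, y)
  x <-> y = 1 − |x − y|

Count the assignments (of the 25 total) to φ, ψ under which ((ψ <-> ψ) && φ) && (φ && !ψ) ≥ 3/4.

4

value 1: 1 assignment (counts)
value 3/4: 3 assignments (counts)
value 1/2: 5 assignments
value 1/4: 7 assignments
value 0: 9 assignments
So 4 of the 25 assignments meet the threshold.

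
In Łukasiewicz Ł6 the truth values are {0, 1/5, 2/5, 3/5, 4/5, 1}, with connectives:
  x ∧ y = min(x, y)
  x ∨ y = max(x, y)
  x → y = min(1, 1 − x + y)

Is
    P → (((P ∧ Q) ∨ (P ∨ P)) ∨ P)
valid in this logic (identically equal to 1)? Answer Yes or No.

Yes

At P = 3/5, Q = 3/5, for instance:
P ∧ Q = 3/5 ∧ 3/5 = 3/5
P ∨ P = 3/5 ∨ 3/5 = 3/5
(P ∧ Q) ∨ (P ∨ P) = 3/5 ∨ 3/5 = 3/5
((P ∧ Q) ∨ (P ∨ P)) ∨ P = 3/5 ∨ 3/5 = 3/5
P → (((P ∧ Q) ∨ (P ∨ P)) ∨ P) = 3/5 → 3/5 = 1
and checking the remaining 35 assignments likewise gives ≥ 1 in every case.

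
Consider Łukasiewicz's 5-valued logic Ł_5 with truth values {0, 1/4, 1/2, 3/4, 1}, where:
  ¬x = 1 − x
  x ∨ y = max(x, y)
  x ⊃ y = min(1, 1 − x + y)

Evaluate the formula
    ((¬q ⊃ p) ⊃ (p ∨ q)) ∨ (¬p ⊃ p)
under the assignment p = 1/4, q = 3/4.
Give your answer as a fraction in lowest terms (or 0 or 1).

¬q = ¬3/4 = 1/4
¬q ⊃ p = 1/4 ⊃ 1/4 = 1
p ∨ q = 1/4 ∨ 3/4 = 3/4
(¬q ⊃ p) ⊃ (p ∨ q) = 1 ⊃ 3/4 = 3/4
¬p = ¬1/4 = 3/4
¬p ⊃ p = 3/4 ⊃ 1/4 = 1/2
((¬q ⊃ p) ⊃ (p ∨ q)) ∨ (¬p ⊃ p) = 3/4 ∨ 1/2 = 3/4

3/4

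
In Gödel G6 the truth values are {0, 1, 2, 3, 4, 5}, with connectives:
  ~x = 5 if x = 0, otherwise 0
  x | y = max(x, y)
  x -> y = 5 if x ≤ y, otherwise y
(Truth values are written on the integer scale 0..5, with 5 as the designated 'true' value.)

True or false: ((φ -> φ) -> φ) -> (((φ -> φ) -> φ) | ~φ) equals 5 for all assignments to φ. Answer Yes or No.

Yes

φ = 0 ↦ 5
φ = 1 ↦ 5
φ = 2 ↦ 5
φ = 3 ↦ 5
φ = 4 ↦ 5
φ = 5 ↦ 5
Every assignment gives a value ≥ 5.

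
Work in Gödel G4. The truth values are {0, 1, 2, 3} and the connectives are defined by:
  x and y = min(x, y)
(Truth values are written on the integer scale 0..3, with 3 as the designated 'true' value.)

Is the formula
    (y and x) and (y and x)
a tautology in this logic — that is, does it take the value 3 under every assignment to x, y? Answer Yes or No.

Counterexample: take x = 0, y = 0.
y and x = 0 and 0 = 0
(y and x) and (y and x) = 0 and 0 = 0
This gives 0 ≠ 3.

No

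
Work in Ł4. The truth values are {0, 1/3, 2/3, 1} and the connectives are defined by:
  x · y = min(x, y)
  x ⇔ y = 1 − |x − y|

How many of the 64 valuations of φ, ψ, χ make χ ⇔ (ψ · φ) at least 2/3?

value 1: 16 assignments (counts)
value 2/3: 24 assignments (counts)
value 1/3: 16 assignments
value 0: 8 assignments
So 40 of the 64 assignments meet the threshold.

40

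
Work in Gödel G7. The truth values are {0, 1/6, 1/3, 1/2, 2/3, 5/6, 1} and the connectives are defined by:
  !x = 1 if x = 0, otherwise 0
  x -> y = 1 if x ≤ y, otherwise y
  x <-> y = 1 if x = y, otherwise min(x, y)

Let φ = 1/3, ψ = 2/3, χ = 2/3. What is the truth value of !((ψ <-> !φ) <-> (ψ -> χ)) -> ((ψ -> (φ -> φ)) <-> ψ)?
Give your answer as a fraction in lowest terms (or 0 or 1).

2/3

!φ = !1/3 = 0
ψ <-> !φ = 2/3 <-> 0 = 0
ψ -> χ = 2/3 -> 2/3 = 1
(ψ <-> !φ) <-> (ψ -> χ) = 0 <-> 1 = 0
!((ψ <-> !φ) <-> (ψ -> χ)) = !0 = 1
φ -> φ = 1/3 -> 1/3 = 1
ψ -> (φ -> φ) = 2/3 -> 1 = 1
(ψ -> (φ -> φ)) <-> ψ = 1 <-> 2/3 = 2/3
!((ψ <-> !φ) <-> (ψ -> χ)) -> ((ψ -> (φ -> φ)) <-> ψ) = 1 -> 2/3 = 2/3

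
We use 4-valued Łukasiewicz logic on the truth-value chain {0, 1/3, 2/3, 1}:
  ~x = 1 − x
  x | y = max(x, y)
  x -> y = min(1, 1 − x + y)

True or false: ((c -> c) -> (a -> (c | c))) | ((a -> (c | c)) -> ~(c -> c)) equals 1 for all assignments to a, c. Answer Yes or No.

No

Counterexample: take a = 1/3, c = 0.
c -> c = 0 -> 0 = 1
c | c = 0 | 0 = 0
a -> (c | c) = 1/3 -> 0 = 2/3
(c -> c) -> (a -> (c | c)) = 1 -> 2/3 = 2/3
c | c = 0 | 0 = 0
a -> (c | c) = 1/3 -> 0 = 2/3
c -> c = 0 -> 0 = 1
~(c -> c) = ~1 = 0
(a -> (c | c)) -> ~(c -> c) = 2/3 -> 0 = 1/3
((c -> c) -> (a -> (c | c))) | ((a -> (c | c)) -> ~(c -> c)) = 2/3 | 1/3 = 2/3
This gives 2/3 ≠ 1.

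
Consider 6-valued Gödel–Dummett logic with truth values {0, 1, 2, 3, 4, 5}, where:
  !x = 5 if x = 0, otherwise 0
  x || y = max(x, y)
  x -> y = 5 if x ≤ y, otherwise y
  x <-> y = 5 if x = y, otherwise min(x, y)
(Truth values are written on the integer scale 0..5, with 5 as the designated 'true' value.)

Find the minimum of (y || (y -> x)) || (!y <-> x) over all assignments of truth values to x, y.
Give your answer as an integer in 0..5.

2

Take x = 1, y = 2:
y -> x = 2 -> 1 = 1
y || (y -> x) = 2 || 1 = 2
!y = !2 = 0
!y <-> x = 0 <-> 1 = 0
(y || (y -> x)) || (!y <-> x) = 2 || 0 = 2
No assignment yields a value below 2, so this is the minimum.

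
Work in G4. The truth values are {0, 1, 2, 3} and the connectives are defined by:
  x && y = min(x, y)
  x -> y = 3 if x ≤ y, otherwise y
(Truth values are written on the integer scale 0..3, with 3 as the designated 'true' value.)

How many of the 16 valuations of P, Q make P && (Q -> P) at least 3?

P = 0, Q = 0 ↦ 0  <
P = 0, Q = 1 ↦ 0  <
P = 0, Q = 2 ↦ 0  <
P = 0, Q = 3 ↦ 0  <
P = 1, Q = 0 ↦ 1  <
P = 1, Q = 1 ↦ 1  <
P = 1, Q = 2 ↦ 1  <
P = 1, Q = 3 ↦ 1  <
P = 2, Q = 0 ↦ 2  <
P = 2, Q = 1 ↦ 2  <
P = 2, Q = 2 ↦ 2  <
P = 2, Q = 3 ↦ 2  <
P = 3, Q = 0 ↦ 3  ≥
P = 3, Q = 1 ↦ 3  ≥
P = 3, Q = 2 ↦ 3  ≥
P = 3, Q = 3 ↦ 3  ≥
So 4 of the 16 assignments meet the threshold.

4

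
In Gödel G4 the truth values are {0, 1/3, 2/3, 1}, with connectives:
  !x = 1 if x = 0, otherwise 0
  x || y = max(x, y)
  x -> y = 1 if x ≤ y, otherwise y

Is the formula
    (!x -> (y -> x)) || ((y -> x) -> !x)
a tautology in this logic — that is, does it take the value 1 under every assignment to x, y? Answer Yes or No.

x = 0, y = 0 ↦ 1
x = 0, y = 1/3 ↦ 1
x = 0, y = 2/3 ↦ 1
x = 0, y = 1 ↦ 1
x = 1/3, y = 0 ↦ 1
x = 1/3, y = 1/3 ↦ 1
x = 1/3, y = 2/3 ↦ 1
x = 1/3, y = 1 ↦ 1
x = 2/3, y = 0 ↦ 1
x = 2/3, y = 1/3 ↦ 1
x = 2/3, y = 2/3 ↦ 1
x = 2/3, y = 1 ↦ 1
x = 1, y = 0 ↦ 1
x = 1, y = 1/3 ↦ 1
x = 1, y = 2/3 ↦ 1
x = 1, y = 1 ↦ 1
Every assignment gives a value ≥ 1.

Yes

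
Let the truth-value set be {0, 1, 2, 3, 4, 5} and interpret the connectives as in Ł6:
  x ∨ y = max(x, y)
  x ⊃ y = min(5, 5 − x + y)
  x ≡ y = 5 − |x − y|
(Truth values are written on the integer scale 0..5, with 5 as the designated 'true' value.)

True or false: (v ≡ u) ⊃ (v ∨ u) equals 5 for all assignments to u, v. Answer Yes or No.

Counterexample: take u = 0, v = 0.
v ≡ u = 0 ≡ 0 = 5
v ∨ u = 0 ∨ 0 = 0
(v ≡ u) ⊃ (v ∨ u) = 5 ⊃ 0 = 0
This gives 0 ≠ 5.

No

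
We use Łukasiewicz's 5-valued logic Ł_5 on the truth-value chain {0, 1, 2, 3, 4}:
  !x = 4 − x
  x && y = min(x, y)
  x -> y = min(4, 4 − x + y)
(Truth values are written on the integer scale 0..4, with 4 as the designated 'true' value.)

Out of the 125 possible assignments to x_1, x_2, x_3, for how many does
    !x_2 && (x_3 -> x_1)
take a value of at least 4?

value 4: 15 assignments (counts)
value 3: 23 assignments
value 2: 28 assignments
value 1: 30 assignments
value 0: 29 assignments
So 15 of the 125 assignments meet the threshold.

15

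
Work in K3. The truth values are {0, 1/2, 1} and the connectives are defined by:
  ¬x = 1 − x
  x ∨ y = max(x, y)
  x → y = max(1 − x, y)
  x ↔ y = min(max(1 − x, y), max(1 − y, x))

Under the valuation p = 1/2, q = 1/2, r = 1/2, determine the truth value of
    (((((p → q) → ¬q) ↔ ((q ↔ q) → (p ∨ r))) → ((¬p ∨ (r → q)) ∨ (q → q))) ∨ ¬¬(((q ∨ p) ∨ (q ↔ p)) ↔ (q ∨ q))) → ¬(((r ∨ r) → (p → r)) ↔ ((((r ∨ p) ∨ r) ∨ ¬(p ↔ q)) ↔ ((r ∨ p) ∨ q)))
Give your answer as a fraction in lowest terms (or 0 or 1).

1/2

p → q = 1/2 → 1/2 = 1/2
¬q = ¬1/2 = 1/2
(p → q) → ¬q = 1/2 → 1/2 = 1/2
q ↔ q = 1/2 ↔ 1/2 = 1/2
p ∨ r = 1/2 ∨ 1/2 = 1/2
(q ↔ q) → (p ∨ r) = 1/2 → 1/2 = 1/2
((p → q) → ¬q) ↔ ((q ↔ q) → (p ∨ r)) = 1/2 ↔ 1/2 = 1/2
¬p = ¬1/2 = 1/2
r → q = 1/2 → 1/2 = 1/2
¬p ∨ (r → q) = 1/2 ∨ 1/2 = 1/2
q → q = 1/2 → 1/2 = 1/2
(¬p ∨ (r → q)) ∨ (q → q) = 1/2 ∨ 1/2 = 1/2
(((p → q) → ¬q) ↔ ((q ↔ q) → (p ∨ r))) → ((¬p ∨ (r → q)) ∨ (q → q)) = 1/2 → 1/2 = 1/2
q ∨ p = 1/2 ∨ 1/2 = 1/2
q ↔ p = 1/2 ↔ 1/2 = 1/2
(q ∨ p) ∨ (q ↔ p) = 1/2 ∨ 1/2 = 1/2
q ∨ q = 1/2 ∨ 1/2 = 1/2
((q ∨ p) ∨ (q ↔ p)) ↔ (q ∨ q) = 1/2 ↔ 1/2 = 1/2
¬(((q ∨ p) ∨ (q ↔ p)) ↔ (q ∨ q)) = ¬1/2 = 1/2
¬¬(((q ∨ p) ∨ (q ↔ p)) ↔ (q ∨ q)) = ¬1/2 = 1/2
((((p → q) → ¬q) ↔ ((q ↔ q) → (p ∨ r))) → ((¬p ∨ (r → q)) ∨ (q → q))) ∨ ¬¬(((q ∨ p) ∨ (q ↔ p)) ↔ (q ∨ q)) = 1/2 ∨ 1/2 = 1/2
r ∨ r = 1/2 ∨ 1/2 = 1/2
p → r = 1/2 → 1/2 = 1/2
(r ∨ r) → (p → r) = 1/2 → 1/2 = 1/2
r ∨ p = 1/2 ∨ 1/2 = 1/2
(r ∨ p) ∨ r = 1/2 ∨ 1/2 = 1/2
p ↔ q = 1/2 ↔ 1/2 = 1/2
¬(p ↔ q) = ¬1/2 = 1/2
((r ∨ p) ∨ r) ∨ ¬(p ↔ q) = 1/2 ∨ 1/2 = 1/2
r ∨ p = 1/2 ∨ 1/2 = 1/2
(r ∨ p) ∨ q = 1/2 ∨ 1/2 = 1/2
(((r ∨ p) ∨ r) ∨ ¬(p ↔ q)) ↔ ((r ∨ p) ∨ q) = 1/2 ↔ 1/2 = 1/2
((r ∨ r) → (p → r)) ↔ ((((r ∨ p) ∨ r) ∨ ¬(p ↔ q)) ↔ ((r ∨ p) ∨ q)) = 1/2 ↔ 1/2 = 1/2
¬(((r ∨ r) → (p → r)) ↔ ((((r ∨ p) ∨ r) ∨ ¬(p ↔ q)) ↔ ((r ∨ p) ∨ q))) = ¬1/2 = 1/2
(((((p → q) → ¬q) ↔ ((q ↔ q) → (p ∨ r))) → ((¬p ∨ (r → q)) ∨ (q → q))) ∨ ¬¬(((q ∨ p) ∨ (q ↔ p)) ↔ (q ∨ q))) → ¬(((r ∨ r) → (p → r)) ↔ ((((r ∨ p) ∨ r) ∨ ¬(p ↔ q)) ↔ ((r ∨ p) ∨ q))) = 1/2 → 1/2 = 1/2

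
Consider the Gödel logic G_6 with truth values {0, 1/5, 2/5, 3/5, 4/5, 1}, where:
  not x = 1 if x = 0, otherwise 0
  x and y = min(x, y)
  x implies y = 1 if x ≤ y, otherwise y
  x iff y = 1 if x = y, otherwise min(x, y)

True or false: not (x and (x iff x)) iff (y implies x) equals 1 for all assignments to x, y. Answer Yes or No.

Counterexample: take x = 0, y = 1/5.
x iff x = 0 iff 0 = 1
x and (x iff x) = 0 and 1 = 0
not (x and (x iff x)) = not 0 = 1
y implies x = 1/5 implies 0 = 0
not (x and (x iff x)) iff (y implies x) = 1 iff 0 = 0
This gives 0 ≠ 1.

No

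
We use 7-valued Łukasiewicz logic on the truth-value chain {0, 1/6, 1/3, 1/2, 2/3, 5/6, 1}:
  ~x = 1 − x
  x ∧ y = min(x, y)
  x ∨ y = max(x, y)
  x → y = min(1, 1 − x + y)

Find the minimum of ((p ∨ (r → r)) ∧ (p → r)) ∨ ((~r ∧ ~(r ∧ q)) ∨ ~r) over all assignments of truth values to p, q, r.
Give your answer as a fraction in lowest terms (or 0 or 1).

1/2

Take p = 1, q = 0, r = 1/2:
r → r = 1/2 → 1/2 = 1
p ∨ (r → r) = 1 ∨ 1 = 1
p → r = 1 → 1/2 = 1/2
(p ∨ (r → r)) ∧ (p → r) = 1 ∧ 1/2 = 1/2
~r = ~1/2 = 1/2
r ∧ q = 1/2 ∧ 0 = 0
~(r ∧ q) = ~0 = 1
~r ∧ ~(r ∧ q) = 1/2 ∧ 1 = 1/2
~r = ~1/2 = 1/2
(~r ∧ ~(r ∧ q)) ∨ ~r = 1/2 ∨ 1/2 = 1/2
((p ∨ (r → r)) ∧ (p → r)) ∨ ((~r ∧ ~(r ∧ q)) ∨ ~r) = 1/2 ∨ 1/2 = 1/2
No assignment yields a value below 1/2, so this is the minimum.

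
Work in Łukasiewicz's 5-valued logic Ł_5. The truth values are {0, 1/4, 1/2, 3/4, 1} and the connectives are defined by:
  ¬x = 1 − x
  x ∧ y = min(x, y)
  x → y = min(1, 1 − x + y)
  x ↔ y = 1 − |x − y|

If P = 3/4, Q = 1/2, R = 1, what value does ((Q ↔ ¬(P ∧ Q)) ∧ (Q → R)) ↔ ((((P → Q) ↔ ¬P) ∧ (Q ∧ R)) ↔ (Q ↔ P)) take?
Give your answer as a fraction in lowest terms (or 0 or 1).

P ∧ Q = 3/4 ∧ 1/2 = 1/2
¬(P ∧ Q) = ¬1/2 = 1/2
Q ↔ ¬(P ∧ Q) = 1/2 ↔ 1/2 = 1
Q → R = 1/2 → 1 = 1
(Q ↔ ¬(P ∧ Q)) ∧ (Q → R) = 1 ∧ 1 = 1
P → Q = 3/4 → 1/2 = 3/4
¬P = ¬3/4 = 1/4
(P → Q) ↔ ¬P = 3/4 ↔ 1/4 = 1/2
Q ∧ R = 1/2 ∧ 1 = 1/2
((P → Q) ↔ ¬P) ∧ (Q ∧ R) = 1/2 ∧ 1/2 = 1/2
Q ↔ P = 1/2 ↔ 3/4 = 3/4
(((P → Q) ↔ ¬P) ∧ (Q ∧ R)) ↔ (Q ↔ P) = 1/2 ↔ 3/4 = 3/4
((Q ↔ ¬(P ∧ Q)) ∧ (Q → R)) ↔ ((((P → Q) ↔ ¬P) ∧ (Q ∧ R)) ↔ (Q ↔ P)) = 1 ↔ 3/4 = 3/4

3/4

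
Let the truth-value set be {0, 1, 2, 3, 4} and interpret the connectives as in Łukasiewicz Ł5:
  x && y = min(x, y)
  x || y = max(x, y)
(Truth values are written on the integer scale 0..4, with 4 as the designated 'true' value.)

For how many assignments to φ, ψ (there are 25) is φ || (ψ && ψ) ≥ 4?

9

value 4: 9 assignments (counts)
value 3: 7 assignments
value 2: 5 assignments
value 1: 3 assignments
value 0: 1 assignment
So 9 of the 25 assignments meet the threshold.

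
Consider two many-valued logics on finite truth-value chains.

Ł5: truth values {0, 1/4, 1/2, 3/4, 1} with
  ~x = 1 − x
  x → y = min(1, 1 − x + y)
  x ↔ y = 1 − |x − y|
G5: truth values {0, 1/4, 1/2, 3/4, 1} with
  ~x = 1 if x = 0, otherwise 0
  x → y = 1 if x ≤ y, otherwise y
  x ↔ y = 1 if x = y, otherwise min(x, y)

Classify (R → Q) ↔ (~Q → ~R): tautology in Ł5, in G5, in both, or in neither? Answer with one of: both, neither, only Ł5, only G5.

only Ł5

In Ł5: every assignment gives 1 — tautology.
In G5: at Q = 1/4, R = 1/2 the value is 1/4 — not a tautology.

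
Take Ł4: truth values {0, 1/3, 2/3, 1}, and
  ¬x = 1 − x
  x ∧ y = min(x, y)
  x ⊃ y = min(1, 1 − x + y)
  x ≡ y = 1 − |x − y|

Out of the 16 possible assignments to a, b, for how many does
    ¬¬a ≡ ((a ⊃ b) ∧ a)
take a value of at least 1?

a = 0, b = 0 ↦ 1  ≥
a = 0, b = 1/3 ↦ 1  ≥
a = 0, b = 2/3 ↦ 1  ≥
a = 0, b = 1 ↦ 1  ≥
a = 1/3, b = 0 ↦ 1  ≥
a = 1/3, b = 1/3 ↦ 1  ≥
a = 1/3, b = 2/3 ↦ 1  ≥
a = 1/3, b = 1 ↦ 1  ≥
a = 2/3, b = 0 ↦ 2/3  <
a = 2/3, b = 1/3 ↦ 1  ≥
a = 2/3, b = 2/3 ↦ 1  ≥
a = 2/3, b = 1 ↦ 1  ≥
a = 1, b = 0 ↦ 0  <
a = 1, b = 1/3 ↦ 1/3  <
a = 1, b = 2/3 ↦ 2/3  <
a = 1, b = 1 ↦ 1  ≥
So 12 of the 16 assignments meet the threshold.

12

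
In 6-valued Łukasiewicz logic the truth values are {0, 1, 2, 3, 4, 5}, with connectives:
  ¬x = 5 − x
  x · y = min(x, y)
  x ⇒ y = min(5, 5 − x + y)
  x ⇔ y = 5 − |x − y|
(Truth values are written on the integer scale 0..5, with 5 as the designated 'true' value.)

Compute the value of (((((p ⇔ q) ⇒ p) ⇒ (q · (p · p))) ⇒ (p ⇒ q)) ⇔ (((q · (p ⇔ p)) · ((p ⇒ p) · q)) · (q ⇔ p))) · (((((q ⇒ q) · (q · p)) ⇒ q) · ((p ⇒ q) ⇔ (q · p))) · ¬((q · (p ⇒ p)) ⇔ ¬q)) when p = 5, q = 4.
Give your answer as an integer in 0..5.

3

p ⇔ q = 5 ⇔ 4 = 4
(p ⇔ q) ⇒ p = 4 ⇒ 5 = 5
p · p = 5 · 5 = 5
q · (p · p) = 4 · 5 = 4
((p ⇔ q) ⇒ p) ⇒ (q · (p · p)) = 5 ⇒ 4 = 4
p ⇒ q = 5 ⇒ 4 = 4
(((p ⇔ q) ⇒ p) ⇒ (q · (p · p))) ⇒ (p ⇒ q) = 4 ⇒ 4 = 5
p ⇔ p = 5 ⇔ 5 = 5
q · (p ⇔ p) = 4 · 5 = 4
p ⇒ p = 5 ⇒ 5 = 5
(p ⇒ p) · q = 5 · 4 = 4
(q · (p ⇔ p)) · ((p ⇒ p) · q) = 4 · 4 = 4
q ⇔ p = 4 ⇔ 5 = 4
((q · (p ⇔ p)) · ((p ⇒ p) · q)) · (q ⇔ p) = 4 · 4 = 4
((((p ⇔ q) ⇒ p) ⇒ (q · (p · p))) ⇒ (p ⇒ q)) ⇔ (((q · (p ⇔ p)) · ((p ⇒ p) · q)) · (q ⇔ p)) = 5 ⇔ 4 = 4
q ⇒ q = 4 ⇒ 4 = 5
q · p = 4 · 5 = 4
(q ⇒ q) · (q · p) = 5 · 4 = 4
((q ⇒ q) · (q · p)) ⇒ q = 4 ⇒ 4 = 5
p ⇒ q = 5 ⇒ 4 = 4
q · p = 4 · 5 = 4
(p ⇒ q) ⇔ (q · p) = 4 ⇔ 4 = 5
(((q ⇒ q) · (q · p)) ⇒ q) · ((p ⇒ q) ⇔ (q · p)) = 5 · 5 = 5
p ⇒ p = 5 ⇒ 5 = 5
q · (p ⇒ p) = 4 · 5 = 4
¬q = ¬4 = 1
(q · (p ⇒ p)) ⇔ ¬q = 4 ⇔ 1 = 2
¬((q · (p ⇒ p)) ⇔ ¬q) = ¬2 = 3
((((q ⇒ q) · (q · p)) ⇒ q) · ((p ⇒ q) ⇔ (q · p))) · ¬((q · (p ⇒ p)) ⇔ ¬q) = 5 · 3 = 3
(((((p ⇔ q) ⇒ p) ⇒ (q · (p · p))) ⇒ (p ⇒ q)) ⇔ (((q · (p ⇔ p)) · ((p ⇒ p) · q)) · (q ⇔ p))) · (((((q ⇒ q) · (q · p)) ⇒ q) · ((p ⇒ q) ⇔ (q · p))) · ¬((q · (p ⇒ p)) ⇔ ¬q)) = 4 · 3 = 3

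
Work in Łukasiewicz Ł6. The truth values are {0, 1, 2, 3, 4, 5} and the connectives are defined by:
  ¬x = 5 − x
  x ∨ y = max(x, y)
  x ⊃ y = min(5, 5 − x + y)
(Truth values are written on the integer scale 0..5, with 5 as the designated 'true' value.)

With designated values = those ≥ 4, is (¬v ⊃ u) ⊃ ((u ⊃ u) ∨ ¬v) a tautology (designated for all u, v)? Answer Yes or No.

At u = 4, v = 3, for instance:
¬v = ¬3 = 2
¬v ⊃ u = 2 ⊃ 4 = 5
u ⊃ u = 4 ⊃ 4 = 5
¬v = ¬3 = 2
(u ⊃ u) ∨ ¬v = 5 ∨ 2 = 5
(¬v ⊃ u) ⊃ ((u ⊃ u) ∨ ¬v) = 5 ⊃ 5 = 5
and checking the remaining 35 assignments likewise gives ≥ 4 in every case.

Yes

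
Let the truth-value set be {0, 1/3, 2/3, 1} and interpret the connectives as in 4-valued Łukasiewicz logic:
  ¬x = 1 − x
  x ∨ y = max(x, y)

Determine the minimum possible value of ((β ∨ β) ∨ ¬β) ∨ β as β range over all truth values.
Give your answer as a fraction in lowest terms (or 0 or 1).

Take β = 1/3:
β ∨ β = 1/3 ∨ 1/3 = 1/3
¬β = ¬1/3 = 2/3
(β ∨ β) ∨ ¬β = 1/3 ∨ 2/3 = 2/3
((β ∨ β) ∨ ¬β) ∨ β = 2/3 ∨ 1/3 = 2/3
No assignment yields a value below 2/3, so this is the minimum.

2/3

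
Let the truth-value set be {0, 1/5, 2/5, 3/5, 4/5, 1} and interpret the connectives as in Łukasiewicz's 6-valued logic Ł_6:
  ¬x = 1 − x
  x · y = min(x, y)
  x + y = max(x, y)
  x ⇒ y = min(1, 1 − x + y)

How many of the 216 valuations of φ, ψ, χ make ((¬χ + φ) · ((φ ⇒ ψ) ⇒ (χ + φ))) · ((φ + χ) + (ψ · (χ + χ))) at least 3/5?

108

value 1: 36 assignments (counts)
value 4/5: 36 assignments (counts)
value 3/5: 36 assignments (counts)
value 2/5: 60 assignments
value 1/5: 36 assignments
value 0: 12 assignments
So 108 of the 216 assignments meet the threshold.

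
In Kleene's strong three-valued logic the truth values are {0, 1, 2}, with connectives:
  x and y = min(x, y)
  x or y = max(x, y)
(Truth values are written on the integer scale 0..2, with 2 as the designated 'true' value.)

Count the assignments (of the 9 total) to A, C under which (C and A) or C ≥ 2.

3

A = 0, C = 0 ↦ 0  <
A = 0, C = 1 ↦ 1  <
A = 0, C = 2 ↦ 2  ≥
A = 1, C = 0 ↦ 0  <
A = 1, C = 1 ↦ 1  <
A = 1, C = 2 ↦ 2  ≥
A = 2, C = 0 ↦ 0  <
A = 2, C = 1 ↦ 1  <
A = 2, C = 2 ↦ 2  ≥
So 3 of the 9 assignments meet the threshold.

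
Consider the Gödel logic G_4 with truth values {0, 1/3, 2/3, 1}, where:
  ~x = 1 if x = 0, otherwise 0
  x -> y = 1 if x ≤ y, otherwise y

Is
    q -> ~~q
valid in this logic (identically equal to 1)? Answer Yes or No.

Yes

q = 0 ↦ 1
q = 1/3 ↦ 1
q = 2/3 ↦ 1
q = 1 ↦ 1
Every assignment gives a value ≥ 1.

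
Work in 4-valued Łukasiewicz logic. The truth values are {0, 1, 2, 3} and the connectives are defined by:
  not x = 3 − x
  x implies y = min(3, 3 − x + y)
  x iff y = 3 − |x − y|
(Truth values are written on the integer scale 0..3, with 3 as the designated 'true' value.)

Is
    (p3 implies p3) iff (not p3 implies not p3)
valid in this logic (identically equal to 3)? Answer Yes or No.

p3 = 0 ↦ 3
p3 = 1 ↦ 3
p3 = 2 ↦ 3
p3 = 3 ↦ 3
Every assignment gives a value ≥ 3.

Yes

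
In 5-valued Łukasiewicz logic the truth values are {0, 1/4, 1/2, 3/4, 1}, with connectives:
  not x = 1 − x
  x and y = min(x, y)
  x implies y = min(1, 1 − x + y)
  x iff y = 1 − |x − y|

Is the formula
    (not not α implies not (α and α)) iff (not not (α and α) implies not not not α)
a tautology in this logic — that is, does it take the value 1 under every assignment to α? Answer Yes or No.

Yes

α = 0 ↦ 1
α = 1/4 ↦ 1
α = 1/2 ↦ 1
α = 3/4 ↦ 1
α = 1 ↦ 1
Every assignment gives a value ≥ 1.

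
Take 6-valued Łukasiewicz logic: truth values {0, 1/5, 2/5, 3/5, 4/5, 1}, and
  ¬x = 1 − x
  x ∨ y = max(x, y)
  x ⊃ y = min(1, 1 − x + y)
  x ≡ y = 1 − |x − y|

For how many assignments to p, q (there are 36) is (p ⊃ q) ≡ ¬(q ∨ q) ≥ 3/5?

value 1: 3 assignments (counts)
value 4/5: 7 assignments (counts)
value 3/5: 6 assignments (counts)
value 2/5: 7 assignments
value 1/5: 6 assignments
value 0: 7 assignments
So 16 of the 36 assignments meet the threshold.

16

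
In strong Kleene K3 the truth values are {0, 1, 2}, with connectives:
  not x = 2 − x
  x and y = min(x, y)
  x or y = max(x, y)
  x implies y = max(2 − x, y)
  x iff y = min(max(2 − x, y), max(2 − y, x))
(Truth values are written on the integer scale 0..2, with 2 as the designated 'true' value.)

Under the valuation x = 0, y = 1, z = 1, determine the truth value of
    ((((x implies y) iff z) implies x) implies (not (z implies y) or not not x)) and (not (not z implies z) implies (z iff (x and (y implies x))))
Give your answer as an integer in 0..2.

1

x implies y = 0 implies 1 = 2
(x implies y) iff z = 2 iff 1 = 1
((x implies y) iff z) implies x = 1 implies 0 = 1
z implies y = 1 implies 1 = 1
not (z implies y) = not 1 = 1
not x = not 0 = 2
not not x = not 2 = 0
not (z implies y) or not not x = 1 or 0 = 1
(((x implies y) iff z) implies x) implies (not (z implies y) or not not x) = 1 implies 1 = 1
not z = not 1 = 1
not z implies z = 1 implies 1 = 1
not (not z implies z) = not 1 = 1
y implies x = 1 implies 0 = 1
x and (y implies x) = 0 and 1 = 0
z iff (x and (y implies x)) = 1 iff 0 = 1
not (not z implies z) implies (z iff (x and (y implies x))) = 1 implies 1 = 1
((((x implies y) iff z) implies x) implies (not (z implies y) or not not x)) and (not (not z implies z) implies (z iff (x and (y implies x)))) = 1 and 1 = 1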